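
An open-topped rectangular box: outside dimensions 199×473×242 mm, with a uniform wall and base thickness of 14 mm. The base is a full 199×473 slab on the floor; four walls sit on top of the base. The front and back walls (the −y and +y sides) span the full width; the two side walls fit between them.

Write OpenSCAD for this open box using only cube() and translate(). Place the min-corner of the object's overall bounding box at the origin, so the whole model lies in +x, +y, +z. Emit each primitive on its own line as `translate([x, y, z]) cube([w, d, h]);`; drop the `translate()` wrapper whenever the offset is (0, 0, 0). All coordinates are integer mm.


cube([199, 473, 14]);
translate([0, 0, 14]) cube([199, 14, 228]);
translate([0, 459, 14]) cube([199, 14, 228]);
translate([0, 14, 14]) cube([14, 445, 228]);
translate([185, 14, 14]) cube([14, 445, 228]);


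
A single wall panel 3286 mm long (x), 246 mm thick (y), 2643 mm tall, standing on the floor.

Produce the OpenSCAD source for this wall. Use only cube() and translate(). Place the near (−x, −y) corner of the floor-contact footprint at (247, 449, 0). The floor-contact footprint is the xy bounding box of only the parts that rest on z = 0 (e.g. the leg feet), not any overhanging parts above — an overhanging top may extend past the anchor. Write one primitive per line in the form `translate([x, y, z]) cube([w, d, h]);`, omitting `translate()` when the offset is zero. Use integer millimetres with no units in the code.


translate([247, 449, 0]) cube([3286, 246, 2643]);


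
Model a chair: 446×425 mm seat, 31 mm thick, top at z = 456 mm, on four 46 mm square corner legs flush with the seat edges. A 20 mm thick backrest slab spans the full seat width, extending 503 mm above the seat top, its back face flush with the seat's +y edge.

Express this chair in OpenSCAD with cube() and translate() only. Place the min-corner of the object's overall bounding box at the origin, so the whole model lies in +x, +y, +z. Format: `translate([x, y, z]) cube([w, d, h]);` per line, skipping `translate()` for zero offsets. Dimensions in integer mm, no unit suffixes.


// leg_h = 456 - 31 = 425
translate([0, 0, 425]) cube([446, 425, 31]);
cube([46, 46, 425]);
translate([400, 0, 0]) cube([46, 46, 425]);
translate([0, 379, 0]) cube([46, 46, 425]);
translate([400, 379, 0]) cube([46, 46, 425]);
translate([0, 405, 456]) cube([446, 20, 503]);


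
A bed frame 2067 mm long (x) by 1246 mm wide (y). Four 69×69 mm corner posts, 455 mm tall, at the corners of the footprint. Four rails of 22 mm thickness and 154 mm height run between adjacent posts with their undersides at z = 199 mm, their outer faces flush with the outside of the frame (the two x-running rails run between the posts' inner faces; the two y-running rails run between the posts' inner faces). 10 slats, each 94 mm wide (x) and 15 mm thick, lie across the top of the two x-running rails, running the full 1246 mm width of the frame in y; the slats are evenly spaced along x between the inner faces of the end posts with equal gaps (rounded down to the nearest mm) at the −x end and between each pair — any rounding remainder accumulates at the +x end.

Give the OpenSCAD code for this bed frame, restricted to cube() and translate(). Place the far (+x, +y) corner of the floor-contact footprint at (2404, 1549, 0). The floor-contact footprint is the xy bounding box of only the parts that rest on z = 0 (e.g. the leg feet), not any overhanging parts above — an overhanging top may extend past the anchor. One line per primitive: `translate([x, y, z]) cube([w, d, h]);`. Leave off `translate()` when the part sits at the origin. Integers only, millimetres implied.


translate([337, 303, 0]) cube([69, 69, 455]);
translate([337, 1480, 0]) cube([69, 69, 455]);
translate([2335, 303, 0]) cube([69, 69, 455]);
translate([2335, 1480, 0]) cube([69, 69, 455]);
translate([406, 303, 199]) cube([1929, 22, 154]);
translate([406, 1527, 199]) cube([1929, 22, 154]);
translate([337, 372, 199]) cube([22, 1108, 154]);
translate([2382, 372, 199]) cube([22, 1108, 154]);
translate([495, 303, 353]) cube([94, 1246, 15]);
translate([678, 303, 353]) cube([94, 1246, 15]);
translate([861, 303, 353]) cube([94, 1246, 15]);
translate([1044, 303, 353]) cube([94, 1246, 15]);
translate([1227, 303, 353]) cube([94, 1246, 15]);
translate([1410, 303, 353]) cube([94, 1246, 15]);
translate([1593, 303, 353]) cube([94, 1246, 15]);
translate([1776, 303, 353]) cube([94, 1246, 15]);
translate([1959, 303, 353]) cube([94, 1246, 15]);
translate([2142, 303, 353]) cube([94, 1246, 15]);


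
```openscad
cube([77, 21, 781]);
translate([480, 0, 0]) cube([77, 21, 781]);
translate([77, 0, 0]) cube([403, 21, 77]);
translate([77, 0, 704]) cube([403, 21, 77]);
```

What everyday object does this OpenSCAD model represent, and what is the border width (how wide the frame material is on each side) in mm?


A picture frame. The border width is 77 mm.

Four thin pieces enclosing a rectangular opening — a picture frame. The two full-height stiles are 781 mm tall; the top rail sits at z = 704 and is 77 mm tall, so the border above the opening is 781 − 704 = 77 mm, matching the stile x-width.


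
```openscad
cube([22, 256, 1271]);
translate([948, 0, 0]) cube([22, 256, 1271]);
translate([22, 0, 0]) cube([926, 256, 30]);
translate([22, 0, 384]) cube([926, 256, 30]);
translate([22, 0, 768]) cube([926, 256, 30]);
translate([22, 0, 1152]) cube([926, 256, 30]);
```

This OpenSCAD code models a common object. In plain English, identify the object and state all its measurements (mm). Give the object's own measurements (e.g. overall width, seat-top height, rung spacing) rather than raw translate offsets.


An open bookshelf. Two side panels, each 22 mm thick, 256 mm deep and 1271 mm tall, stand 970 mm apart (outside-to-outside). Between them sit 4 shelves, each 30 mm thick and 256 mm deep, spanning the full gap between the sides. The bottom shelf rests on the floor (its underside at z = 0) and the clear gap between one shelf's top and the next shelf's underside is 354 mm.


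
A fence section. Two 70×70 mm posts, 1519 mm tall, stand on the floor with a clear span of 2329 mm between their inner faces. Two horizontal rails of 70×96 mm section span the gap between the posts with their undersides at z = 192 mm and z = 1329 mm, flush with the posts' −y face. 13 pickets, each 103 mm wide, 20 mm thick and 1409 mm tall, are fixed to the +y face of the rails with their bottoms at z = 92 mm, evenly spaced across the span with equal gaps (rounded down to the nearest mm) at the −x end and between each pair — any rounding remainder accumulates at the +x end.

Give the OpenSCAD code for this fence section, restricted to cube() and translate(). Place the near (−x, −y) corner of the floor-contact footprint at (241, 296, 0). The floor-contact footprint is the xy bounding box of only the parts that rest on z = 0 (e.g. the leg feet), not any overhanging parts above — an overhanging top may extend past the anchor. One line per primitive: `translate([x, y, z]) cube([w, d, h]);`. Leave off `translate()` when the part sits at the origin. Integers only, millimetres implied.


translate([241, 296, 0]) cube([70, 70, 1519]);
translate([2640, 296, 0]) cube([70, 70, 1519]);
translate([311, 296, 192]) cube([2329, 70, 96]);
translate([311, 296, 1329]) cube([2329, 70, 96]);
translate([381, 366, 92]) cube([103, 20, 1409]);
translate([554, 366, 92]) cube([103, 20, 1409]);
translate([727, 366, 92]) cube([103, 20, 1409]);
translate([900, 366, 92]) cube([103, 20, 1409]);
translate([1073, 366, 92]) cube([103, 20, 1409]);
translate([1246, 366, 92]) cube([103, 20, 1409]);
translate([1419, 366, 92]) cube([103, 20, 1409]);
translate([1592, 366, 92]) cube([103, 20, 1409]);
translate([1765, 366, 92]) cube([103, 20, 1409]);
translate([1938, 366, 92]) cube([103, 20, 1409]);
translate([2111, 366, 92]) cube([103, 20, 1409]);
translate([2284, 366, 92]) cube([103, 20, 1409]);
translate([2457, 366, 92]) cube([103, 20, 1409]);


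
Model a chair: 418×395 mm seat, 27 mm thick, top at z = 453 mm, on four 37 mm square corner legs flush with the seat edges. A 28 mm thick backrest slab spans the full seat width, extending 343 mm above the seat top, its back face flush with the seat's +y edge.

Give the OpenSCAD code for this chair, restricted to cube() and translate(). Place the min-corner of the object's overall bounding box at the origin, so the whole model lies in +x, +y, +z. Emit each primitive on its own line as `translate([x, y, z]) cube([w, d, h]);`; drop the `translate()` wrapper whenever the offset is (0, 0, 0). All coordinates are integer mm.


// leg_h = 453 - 27 = 426
translate([0, 0, 426]) cube([418, 395, 27]);
cube([37, 37, 426]);
translate([381, 0, 0]) cube([37, 37, 426]);
translate([0, 358, 0]) cube([37, 37, 426]);
translate([381, 358, 0]) cube([37, 37, 426]);
translate([0, 367, 453]) cube([418, 28, 343]);


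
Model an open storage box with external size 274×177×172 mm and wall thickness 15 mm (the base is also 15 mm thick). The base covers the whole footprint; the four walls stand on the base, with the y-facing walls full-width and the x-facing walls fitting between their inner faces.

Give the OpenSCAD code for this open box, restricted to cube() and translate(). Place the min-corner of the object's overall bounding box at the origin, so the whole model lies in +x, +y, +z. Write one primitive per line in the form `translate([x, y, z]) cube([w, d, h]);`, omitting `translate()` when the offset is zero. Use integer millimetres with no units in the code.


cube([274, 177, 15]);
translate([0, 0, 15]) cube([274, 15, 157]);
translate([0, 162, 15]) cube([274, 15, 157]);
translate([0, 15, 15]) cube([15, 147, 157]);
translate([259, 15, 15]) cube([15, 147, 157]);


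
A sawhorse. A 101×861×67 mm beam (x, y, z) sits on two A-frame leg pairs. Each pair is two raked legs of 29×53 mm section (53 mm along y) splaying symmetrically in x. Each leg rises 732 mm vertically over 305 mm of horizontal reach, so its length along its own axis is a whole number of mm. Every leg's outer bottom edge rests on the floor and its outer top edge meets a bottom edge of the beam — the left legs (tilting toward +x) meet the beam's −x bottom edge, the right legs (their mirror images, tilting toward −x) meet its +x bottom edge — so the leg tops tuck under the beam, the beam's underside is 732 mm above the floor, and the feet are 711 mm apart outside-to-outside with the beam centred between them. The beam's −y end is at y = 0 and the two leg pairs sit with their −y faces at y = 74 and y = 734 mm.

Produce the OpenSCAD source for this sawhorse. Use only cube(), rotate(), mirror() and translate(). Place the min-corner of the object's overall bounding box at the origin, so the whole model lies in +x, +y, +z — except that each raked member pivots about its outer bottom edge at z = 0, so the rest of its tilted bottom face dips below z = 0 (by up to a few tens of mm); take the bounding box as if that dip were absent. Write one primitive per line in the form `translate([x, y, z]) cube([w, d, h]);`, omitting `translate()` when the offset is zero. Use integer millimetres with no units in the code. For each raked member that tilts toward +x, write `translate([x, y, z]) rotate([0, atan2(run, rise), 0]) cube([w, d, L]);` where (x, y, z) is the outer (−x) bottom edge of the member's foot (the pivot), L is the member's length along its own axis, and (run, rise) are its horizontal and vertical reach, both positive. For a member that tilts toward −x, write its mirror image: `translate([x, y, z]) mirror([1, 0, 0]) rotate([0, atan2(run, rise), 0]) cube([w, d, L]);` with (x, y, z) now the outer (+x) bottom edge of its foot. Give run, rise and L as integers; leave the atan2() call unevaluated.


// leg length = √(305² + 732²) = 793
// right-leg outer foot x = 2·305 + 101 = 711
// beam min-corner = (305, 0, 732)
translate([305, 0, 732]) cube([101, 861, 67]);
translate([0, 74, 0]) rotate([0, atan2(305, 732), 0]) cube([29, 53, 793]);
translate([711, 74, 0]) mirror([1, 0, 0]) rotate([0, atan2(305, 732), 0]) cube([29, 53, 793]);
translate([0, 734, 0]) rotate([0, atan2(305, 732), 0]) cube([29, 53, 793]);
translate([711, 734, 0]) mirror([1, 0, 0]) rotate([0, atan2(305, 732), 0]) cube([29, 53, 793]);


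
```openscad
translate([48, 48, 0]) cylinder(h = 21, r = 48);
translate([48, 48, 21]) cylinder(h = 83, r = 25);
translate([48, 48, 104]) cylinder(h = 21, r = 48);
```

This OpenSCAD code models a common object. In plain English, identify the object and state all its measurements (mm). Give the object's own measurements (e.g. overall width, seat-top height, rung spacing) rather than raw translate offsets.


A spool: two coaxial disc flanges of radius 48 mm and thickness 21 mm, joined by a core cylinder of radius 25 mm and height 83 mm. The lower flange rests on z = 0 and the three cylinders share a vertical axis.


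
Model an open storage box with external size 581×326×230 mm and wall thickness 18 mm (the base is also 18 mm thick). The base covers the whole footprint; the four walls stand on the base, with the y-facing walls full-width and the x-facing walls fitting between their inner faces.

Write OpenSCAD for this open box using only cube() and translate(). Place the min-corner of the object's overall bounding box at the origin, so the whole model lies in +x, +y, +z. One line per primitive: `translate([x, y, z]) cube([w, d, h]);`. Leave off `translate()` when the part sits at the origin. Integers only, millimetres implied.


cube([581, 326, 18]);
translate([0, 0, 18]) cube([581, 18, 212]);
translate([0, 308, 18]) cube([581, 18, 212]);
translate([0, 18, 18]) cube([18, 290, 212]);
translate([563, 18, 18]) cube([18, 290, 212]);


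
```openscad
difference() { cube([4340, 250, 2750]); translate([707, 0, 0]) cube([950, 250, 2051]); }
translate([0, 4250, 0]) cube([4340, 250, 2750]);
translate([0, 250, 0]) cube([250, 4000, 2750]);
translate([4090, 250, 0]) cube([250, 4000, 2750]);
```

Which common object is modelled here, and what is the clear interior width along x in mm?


A single room. The interior width is 3840 mm.

Four walls enclosing a rectangle with a door in the front wall — a room. Outside width 4340 minus two 250 mm walls gives 3840 mm.


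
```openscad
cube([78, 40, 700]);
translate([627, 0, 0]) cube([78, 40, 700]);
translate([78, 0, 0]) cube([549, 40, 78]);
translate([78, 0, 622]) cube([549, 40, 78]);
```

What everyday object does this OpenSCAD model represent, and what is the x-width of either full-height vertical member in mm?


A picture frame. The border width is 78 mm.

Four thin pieces enclosing a rectangular opening — a picture frame. The two full-height stiles are 700 mm tall; the top rail sits at z = 622 and is 78 mm tall, so the border above the opening is 700 − 622 = 78 mm, matching the stile x-width.


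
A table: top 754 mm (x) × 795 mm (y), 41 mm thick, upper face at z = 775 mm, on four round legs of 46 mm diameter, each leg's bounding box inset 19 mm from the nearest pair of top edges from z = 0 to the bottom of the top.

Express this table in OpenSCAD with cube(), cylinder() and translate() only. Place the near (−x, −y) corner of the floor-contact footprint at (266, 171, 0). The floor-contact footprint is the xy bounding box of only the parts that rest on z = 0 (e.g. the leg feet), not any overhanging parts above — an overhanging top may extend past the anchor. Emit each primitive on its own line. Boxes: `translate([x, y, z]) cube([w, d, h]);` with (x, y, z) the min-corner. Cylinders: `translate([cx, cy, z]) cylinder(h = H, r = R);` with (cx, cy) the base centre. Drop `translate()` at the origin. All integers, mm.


translate([247, 152, 734]) cube([754, 795, 41]);
translate([289, 194, 0]) cylinder(h = 734, r = 23);
translate([959, 194, 0]) cylinder(h = 734, r = 23);
translate([289, 905, 0]) cylinder(h = 734, r = 23);
translate([959, 905, 0]) cylinder(h = 734, r = 23);


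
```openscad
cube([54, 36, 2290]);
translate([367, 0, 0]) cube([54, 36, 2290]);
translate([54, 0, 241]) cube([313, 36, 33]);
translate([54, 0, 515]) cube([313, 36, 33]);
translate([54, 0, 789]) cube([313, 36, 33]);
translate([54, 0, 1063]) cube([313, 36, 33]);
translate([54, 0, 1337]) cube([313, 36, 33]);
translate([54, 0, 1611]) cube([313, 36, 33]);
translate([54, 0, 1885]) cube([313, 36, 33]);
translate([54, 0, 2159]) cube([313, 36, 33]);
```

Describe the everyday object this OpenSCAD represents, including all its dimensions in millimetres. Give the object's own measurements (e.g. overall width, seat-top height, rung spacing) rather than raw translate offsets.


A straight ladder. Two 54×36 mm vertical rails, 2290 mm tall, stand 421 mm apart (outside-to-outside) with their front faces coplanar on the −y side. 8 rungs, each 36 mm deep and 33 mm tall, span between the inner faces of the rails, front faces flush with the rails. The lowest rung's underside is at z = 241 mm and rungs are spaced 274 mm apart (underside to underside).


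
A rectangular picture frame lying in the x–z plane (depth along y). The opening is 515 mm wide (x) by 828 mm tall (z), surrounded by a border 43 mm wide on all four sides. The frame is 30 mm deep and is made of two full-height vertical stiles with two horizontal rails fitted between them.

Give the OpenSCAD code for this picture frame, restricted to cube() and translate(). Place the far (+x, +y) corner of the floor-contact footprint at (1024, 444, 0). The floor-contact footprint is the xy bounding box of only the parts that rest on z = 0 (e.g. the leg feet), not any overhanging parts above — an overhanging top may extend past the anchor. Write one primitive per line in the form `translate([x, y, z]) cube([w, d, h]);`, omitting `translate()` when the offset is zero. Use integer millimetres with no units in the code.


translate([423, 414, 0]) cube([43, 30, 914]);
translate([981, 414, 0]) cube([43, 30, 914]);
translate([466, 414, 0]) cube([515, 30, 43]);
translate([466, 414, 871]) cube([515, 30, 43]);


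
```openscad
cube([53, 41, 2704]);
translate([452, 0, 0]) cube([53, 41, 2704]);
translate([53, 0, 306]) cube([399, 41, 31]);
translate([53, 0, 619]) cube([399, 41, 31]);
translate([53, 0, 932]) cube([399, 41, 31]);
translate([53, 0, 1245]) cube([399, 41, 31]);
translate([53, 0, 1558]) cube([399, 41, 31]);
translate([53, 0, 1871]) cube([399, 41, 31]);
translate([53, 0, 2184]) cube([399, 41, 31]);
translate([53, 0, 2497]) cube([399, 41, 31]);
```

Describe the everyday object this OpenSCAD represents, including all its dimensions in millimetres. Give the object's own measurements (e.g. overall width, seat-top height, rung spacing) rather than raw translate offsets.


A straight ladder. Two 53×41 mm vertical rails, 2704 mm tall, stand 505 mm apart (outside-to-outside) with their front faces coplanar on the −y side. 8 rungs, each 41 mm deep and 31 mm tall, span between the inner faces of the rails, front faces flush with the rails. The lowest rung's underside is at z = 306 mm and rungs are spaced 313 mm apart (underside to underside).


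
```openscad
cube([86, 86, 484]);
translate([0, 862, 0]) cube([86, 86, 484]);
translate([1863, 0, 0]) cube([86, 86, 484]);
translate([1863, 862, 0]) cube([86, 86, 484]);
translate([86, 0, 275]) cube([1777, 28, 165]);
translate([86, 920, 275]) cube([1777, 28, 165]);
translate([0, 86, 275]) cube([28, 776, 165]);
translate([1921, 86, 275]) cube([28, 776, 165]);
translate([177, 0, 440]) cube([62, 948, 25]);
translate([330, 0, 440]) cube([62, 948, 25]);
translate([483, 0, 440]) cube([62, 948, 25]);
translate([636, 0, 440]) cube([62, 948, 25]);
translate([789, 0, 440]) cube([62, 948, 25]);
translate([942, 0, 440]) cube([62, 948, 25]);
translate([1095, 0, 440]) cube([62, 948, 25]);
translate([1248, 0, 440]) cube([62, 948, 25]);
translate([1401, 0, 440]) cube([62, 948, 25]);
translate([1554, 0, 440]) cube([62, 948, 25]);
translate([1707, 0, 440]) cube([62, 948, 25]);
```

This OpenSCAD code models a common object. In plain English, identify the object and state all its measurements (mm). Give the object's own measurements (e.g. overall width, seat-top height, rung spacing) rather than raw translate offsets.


A bed frame 1949 mm long (x) by 948 mm wide (y). Four 86×86 mm corner posts, 484 mm tall, at the corners of the footprint. Four rails of 28 mm thickness and 165 mm height run between adjacent posts with their undersides at z = 275 mm, their outer faces flush with the outside of the frame (the two x-running rails run between the posts' inner faces; the two y-running rails run between the posts' inner faces). 11 slats, each 62 mm wide (x) and 25 mm thick, lie across the top of the two x-running rails, running the full 948 mm width of the frame in y; along x they sit between the end posts with a 91 mm gap after the −x posts and between neighbouring slats, leaving 94 mm before the +x posts.


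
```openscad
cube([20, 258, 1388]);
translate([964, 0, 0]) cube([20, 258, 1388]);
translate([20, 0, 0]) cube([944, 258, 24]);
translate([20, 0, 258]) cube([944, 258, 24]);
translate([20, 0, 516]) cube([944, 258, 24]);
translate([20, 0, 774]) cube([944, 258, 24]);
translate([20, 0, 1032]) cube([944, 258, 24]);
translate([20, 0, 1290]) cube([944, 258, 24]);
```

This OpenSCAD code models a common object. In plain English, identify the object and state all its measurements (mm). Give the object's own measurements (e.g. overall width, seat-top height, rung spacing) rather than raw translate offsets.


An open bookshelf. Two side panels, each 20 mm thick, 258 mm deep and 1388 mm tall, stand 984 mm apart (outside-to-outside). Between them sit 6 shelves, each 24 mm thick and 258 mm deep, spanning the full gap between the sides. The bottom shelf rests on the floor (its underside at z = 0) and the clear gap between one shelf's top and the next shelf's underside is 234 mm.


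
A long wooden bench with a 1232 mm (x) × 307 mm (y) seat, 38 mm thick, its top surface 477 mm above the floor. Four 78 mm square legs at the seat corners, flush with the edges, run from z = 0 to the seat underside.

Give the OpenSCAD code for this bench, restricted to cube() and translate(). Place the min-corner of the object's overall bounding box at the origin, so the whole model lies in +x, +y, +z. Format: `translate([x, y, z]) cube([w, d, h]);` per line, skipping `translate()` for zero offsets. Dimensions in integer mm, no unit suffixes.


translate([0, 0, 439]) cube([1232, 307, 38]);
cube([78, 78, 439]);
translate([0, 229, 0]) cube([78, 78, 439]);
translate([1154, 0, 0]) cube([78, 78, 439]);
translate([1154, 229, 0]) cube([78, 78, 439]);


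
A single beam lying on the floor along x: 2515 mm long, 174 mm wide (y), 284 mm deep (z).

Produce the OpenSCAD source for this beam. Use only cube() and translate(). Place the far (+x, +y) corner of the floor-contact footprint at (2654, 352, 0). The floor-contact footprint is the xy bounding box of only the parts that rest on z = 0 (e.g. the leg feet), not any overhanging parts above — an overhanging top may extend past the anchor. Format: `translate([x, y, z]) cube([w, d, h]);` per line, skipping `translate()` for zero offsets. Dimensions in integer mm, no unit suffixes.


translate([139, 178, 0]) cube([2515, 174, 284]);


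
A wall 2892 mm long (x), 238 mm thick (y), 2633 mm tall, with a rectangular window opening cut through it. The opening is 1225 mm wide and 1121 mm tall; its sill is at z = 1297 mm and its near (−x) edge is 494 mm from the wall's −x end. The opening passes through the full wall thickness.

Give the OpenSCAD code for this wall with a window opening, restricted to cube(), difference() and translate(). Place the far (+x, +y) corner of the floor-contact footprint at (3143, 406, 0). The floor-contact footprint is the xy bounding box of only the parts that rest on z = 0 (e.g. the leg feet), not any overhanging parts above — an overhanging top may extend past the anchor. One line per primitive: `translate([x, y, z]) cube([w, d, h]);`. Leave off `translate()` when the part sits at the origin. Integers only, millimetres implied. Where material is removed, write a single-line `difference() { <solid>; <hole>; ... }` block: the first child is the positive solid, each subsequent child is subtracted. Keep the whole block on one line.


difference() { translate([251, 168, 0]) cube([2892, 238, 2633]); translate([745, 168, 1297]) cube([1225, 238, 1121]); }


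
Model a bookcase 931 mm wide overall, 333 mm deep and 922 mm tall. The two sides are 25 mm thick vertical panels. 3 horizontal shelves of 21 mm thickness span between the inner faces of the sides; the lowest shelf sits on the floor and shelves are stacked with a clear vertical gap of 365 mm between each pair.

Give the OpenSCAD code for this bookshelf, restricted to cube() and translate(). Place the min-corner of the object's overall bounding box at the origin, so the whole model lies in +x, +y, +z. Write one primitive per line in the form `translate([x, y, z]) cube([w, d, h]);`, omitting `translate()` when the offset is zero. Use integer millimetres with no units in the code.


cube([25, 333, 922]);
translate([906, 0, 0]) cube([25, 333, 922]);
translate([25, 0, 0]) cube([881, 333, 21]);
translate([25, 0, 386]) cube([881, 333, 21]);
translate([25, 0, 772]) cube([881, 333, 21]);


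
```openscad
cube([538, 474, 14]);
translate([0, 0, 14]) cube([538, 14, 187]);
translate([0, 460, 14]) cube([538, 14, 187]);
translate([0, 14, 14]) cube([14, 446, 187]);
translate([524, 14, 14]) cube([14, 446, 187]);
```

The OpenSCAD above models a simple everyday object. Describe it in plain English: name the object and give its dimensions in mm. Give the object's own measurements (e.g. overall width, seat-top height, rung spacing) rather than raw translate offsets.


An open-topped rectangular box: outside dimensions 538×474×201 mm, with a uniform wall and base thickness of 14 mm. The base is a full 538×474 slab on the floor; four walls sit on top of the base. The front and back walls (the −y and +y sides) span the full width; the two side walls fit between them.


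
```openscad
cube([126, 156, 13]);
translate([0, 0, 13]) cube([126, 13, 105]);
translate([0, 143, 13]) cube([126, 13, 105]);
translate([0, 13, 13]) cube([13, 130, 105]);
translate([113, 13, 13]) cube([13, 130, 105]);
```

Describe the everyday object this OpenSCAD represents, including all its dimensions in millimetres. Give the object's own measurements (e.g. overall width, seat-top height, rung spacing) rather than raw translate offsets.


An open-topped rectangular box: outside dimensions 126×156×118 mm, with a uniform wall and base thickness of 13 mm. The base is a full 126×156 slab on the floor; four walls sit on top of the base. The front and back walls (the −y and +y sides) span the full width; the two side walls fit between them.


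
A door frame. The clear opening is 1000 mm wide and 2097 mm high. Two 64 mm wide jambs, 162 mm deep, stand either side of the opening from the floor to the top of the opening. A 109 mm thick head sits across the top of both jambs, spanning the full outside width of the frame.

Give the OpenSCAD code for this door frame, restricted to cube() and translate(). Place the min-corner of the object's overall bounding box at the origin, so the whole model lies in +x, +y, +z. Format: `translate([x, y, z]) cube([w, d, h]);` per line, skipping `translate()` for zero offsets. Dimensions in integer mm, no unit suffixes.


cube([64, 162, 2097]);
translate([1064, 0, 0]) cube([64, 162, 2097]);
translate([0, 0, 2097]) cube([1128, 162, 109]);


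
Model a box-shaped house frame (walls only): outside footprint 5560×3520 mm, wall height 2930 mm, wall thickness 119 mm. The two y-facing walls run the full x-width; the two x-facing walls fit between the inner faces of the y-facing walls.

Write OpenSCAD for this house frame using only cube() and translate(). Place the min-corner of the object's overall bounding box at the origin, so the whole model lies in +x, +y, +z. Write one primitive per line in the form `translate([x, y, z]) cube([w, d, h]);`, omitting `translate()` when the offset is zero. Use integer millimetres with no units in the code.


cube([5560, 119, 2930]);
translate([0, 3401, 0]) cube([5560, 119, 2930]);
translate([0, 119, 0]) cube([119, 3282, 2930]);
translate([5441, 119, 0]) cube([119, 3282, 2930]);


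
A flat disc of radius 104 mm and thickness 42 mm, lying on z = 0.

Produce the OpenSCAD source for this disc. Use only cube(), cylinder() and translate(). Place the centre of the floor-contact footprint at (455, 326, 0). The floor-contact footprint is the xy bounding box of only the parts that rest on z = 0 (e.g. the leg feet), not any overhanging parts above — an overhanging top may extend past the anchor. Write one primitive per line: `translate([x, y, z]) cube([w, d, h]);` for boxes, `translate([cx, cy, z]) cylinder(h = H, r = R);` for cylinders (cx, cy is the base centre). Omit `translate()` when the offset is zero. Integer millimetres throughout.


translate([455, 326, 0]) cylinder(h = 42, r = 104);


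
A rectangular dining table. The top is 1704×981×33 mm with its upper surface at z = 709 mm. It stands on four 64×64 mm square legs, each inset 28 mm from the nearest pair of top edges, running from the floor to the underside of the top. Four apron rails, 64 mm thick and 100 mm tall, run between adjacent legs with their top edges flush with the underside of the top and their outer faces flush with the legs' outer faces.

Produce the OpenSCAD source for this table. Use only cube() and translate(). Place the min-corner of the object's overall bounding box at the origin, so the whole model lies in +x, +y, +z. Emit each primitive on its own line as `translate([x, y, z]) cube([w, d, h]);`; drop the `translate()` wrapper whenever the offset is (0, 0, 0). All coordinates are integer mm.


translate([0, 0, 676]) cube([1704, 981, 33]);
translate([28, 28, 0]) cube([64, 64, 676]);
translate([1612, 28, 0]) cube([64, 64, 676]);
translate([28, 889, 0]) cube([64, 64, 676]);
translate([1612, 889, 0]) cube([64, 64, 676]);
translate([92, 28, 576]) cube([1520, 64, 100]);
translate([92, 889, 576]) cube([1520, 64, 100]);
translate([28, 92, 576]) cube([64, 797, 100]);
translate([1612, 92, 576]) cube([64, 797, 100]);


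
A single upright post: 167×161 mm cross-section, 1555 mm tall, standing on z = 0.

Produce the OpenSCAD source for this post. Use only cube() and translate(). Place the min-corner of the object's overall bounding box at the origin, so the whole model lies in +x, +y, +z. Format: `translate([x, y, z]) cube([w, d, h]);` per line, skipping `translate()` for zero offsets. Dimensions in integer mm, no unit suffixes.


cube([167, 161, 1555]);


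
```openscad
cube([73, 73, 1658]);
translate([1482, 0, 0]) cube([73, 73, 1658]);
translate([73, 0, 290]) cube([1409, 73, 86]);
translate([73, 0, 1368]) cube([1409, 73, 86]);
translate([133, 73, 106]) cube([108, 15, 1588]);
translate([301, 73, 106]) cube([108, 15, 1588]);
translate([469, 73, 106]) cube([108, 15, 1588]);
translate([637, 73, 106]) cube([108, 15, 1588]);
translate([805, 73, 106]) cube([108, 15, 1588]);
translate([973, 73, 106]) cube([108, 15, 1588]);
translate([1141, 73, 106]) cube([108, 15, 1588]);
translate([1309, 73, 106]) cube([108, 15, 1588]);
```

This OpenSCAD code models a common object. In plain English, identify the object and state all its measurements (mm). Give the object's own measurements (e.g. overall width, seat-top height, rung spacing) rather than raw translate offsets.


A fence section. Two 73×73 mm posts, 1658 mm tall, stand on the floor with a clear span of 1409 mm between their inner faces. Two horizontal rails of 73×86 mm section span the gap between the posts with their undersides at z = 290 mm and z = 1368 mm, flush with the posts' −y face. 8 pickets, each 108 mm wide, 15 mm thick and 1588 mm tall, are fixed to the +y face of the rails with their bottoms at z = 106 mm, spaced across the span with a 60 mm gap after the −x post and between neighbouring pickets, with 65 mm left before the +x post.


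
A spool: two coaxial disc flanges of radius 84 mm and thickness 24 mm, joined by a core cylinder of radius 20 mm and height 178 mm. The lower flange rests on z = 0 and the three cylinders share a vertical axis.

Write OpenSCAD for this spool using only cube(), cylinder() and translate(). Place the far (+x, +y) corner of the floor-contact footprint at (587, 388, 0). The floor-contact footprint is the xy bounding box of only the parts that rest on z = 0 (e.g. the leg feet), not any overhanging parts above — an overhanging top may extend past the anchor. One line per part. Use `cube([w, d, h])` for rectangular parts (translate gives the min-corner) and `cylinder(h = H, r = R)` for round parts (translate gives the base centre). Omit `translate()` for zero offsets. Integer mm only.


translate([503, 304, 0]) cylinder(h = 24, r = 84);
translate([503, 304, 24]) cylinder(h = 178, r = 20);
translate([503, 304, 202]) cylinder(h = 24, r = 84);


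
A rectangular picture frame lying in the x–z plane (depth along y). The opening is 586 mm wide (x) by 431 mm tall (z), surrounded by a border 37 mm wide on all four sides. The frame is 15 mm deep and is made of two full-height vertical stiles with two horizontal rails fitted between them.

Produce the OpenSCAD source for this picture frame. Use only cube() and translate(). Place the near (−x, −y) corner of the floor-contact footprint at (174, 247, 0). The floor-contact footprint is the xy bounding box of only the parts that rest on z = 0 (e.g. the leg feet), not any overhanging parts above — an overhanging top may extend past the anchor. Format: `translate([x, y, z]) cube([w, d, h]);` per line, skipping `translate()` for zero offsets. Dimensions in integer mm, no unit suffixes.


translate([174, 247, 0]) cube([37, 15, 505]);
translate([797, 247, 0]) cube([37, 15, 505]);
translate([211, 247, 0]) cube([586, 15, 37]);
translate([211, 247, 468]) cube([586, 15, 37]);


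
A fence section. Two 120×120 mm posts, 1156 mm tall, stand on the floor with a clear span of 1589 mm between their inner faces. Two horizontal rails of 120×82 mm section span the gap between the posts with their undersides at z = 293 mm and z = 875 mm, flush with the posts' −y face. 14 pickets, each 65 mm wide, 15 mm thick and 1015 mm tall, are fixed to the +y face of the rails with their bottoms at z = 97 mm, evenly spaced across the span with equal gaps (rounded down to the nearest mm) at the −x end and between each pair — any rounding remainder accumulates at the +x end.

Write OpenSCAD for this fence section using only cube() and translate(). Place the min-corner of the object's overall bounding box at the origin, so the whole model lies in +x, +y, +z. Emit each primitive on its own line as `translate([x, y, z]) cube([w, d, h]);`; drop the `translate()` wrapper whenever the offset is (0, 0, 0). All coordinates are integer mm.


cube([120, 120, 1156]);
translate([1709, 0, 0]) cube([120, 120, 1156]);
translate([120, 0, 293]) cube([1589, 120, 82]);
translate([120, 0, 875]) cube([1589, 120, 82]);
translate([165, 120, 97]) cube([65, 15, 1015]);
translate([275, 120, 97]) cube([65, 15, 1015]);
translate([385, 120, 97]) cube([65, 15, 1015]);
translate([495, 120, 97]) cube([65, 15, 1015]);
translate([605, 120, 97]) cube([65, 15, 1015]);
translate([715, 120, 97]) cube([65, 15, 1015]);
translate([825, 120, 97]) cube([65, 15, 1015]);
translate([935, 120, 97]) cube([65, 15, 1015]);
translate([1045, 120, 97]) cube([65, 15, 1015]);
translate([1155, 120, 97]) cube([65, 15, 1015]);
translate([1265, 120, 97]) cube([65, 15, 1015]);
translate([1375, 120, 97]) cube([65, 15, 1015]);
translate([1485, 120, 97]) cube([65, 15, 1015]);
translate([1595, 120, 97]) cube([65, 15, 1015]);


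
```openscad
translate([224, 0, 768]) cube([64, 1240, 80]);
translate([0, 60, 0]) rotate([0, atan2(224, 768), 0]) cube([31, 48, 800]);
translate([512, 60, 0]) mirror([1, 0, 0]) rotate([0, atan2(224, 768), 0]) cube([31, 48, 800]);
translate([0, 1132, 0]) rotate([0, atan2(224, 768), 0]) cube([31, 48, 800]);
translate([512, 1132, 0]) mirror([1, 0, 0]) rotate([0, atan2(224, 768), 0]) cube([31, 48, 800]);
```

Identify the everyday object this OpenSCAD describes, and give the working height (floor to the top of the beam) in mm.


A sawhorse. The overall height is 848 mm.

A beam across two mirrored pairs of raked legs — a sawhorse. The beam's underside is at z = 768 (matching the legs' vertical rise in atan2(224, 768)) and the beam is 80 mm tall, so its top is at 768 + 80 = 848 mm. The raked legs top out at the beam's underside, so that is the highest point.


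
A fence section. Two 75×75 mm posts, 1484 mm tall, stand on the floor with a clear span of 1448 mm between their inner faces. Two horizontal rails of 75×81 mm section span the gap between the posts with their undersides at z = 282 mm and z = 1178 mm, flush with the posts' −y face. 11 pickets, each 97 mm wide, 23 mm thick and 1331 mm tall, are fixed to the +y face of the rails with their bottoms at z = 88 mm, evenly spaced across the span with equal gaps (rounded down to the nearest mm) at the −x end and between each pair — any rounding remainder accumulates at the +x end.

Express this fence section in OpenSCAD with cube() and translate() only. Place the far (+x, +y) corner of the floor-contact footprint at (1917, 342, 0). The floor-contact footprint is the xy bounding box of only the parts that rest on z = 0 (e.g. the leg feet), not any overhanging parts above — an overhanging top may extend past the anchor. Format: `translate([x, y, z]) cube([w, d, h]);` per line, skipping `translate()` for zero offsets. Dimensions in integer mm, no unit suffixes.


translate([319, 267, 0]) cube([75, 75, 1484]);
translate([1842, 267, 0]) cube([75, 75, 1484]);
translate([394, 267, 282]) cube([1448, 75, 81]);
translate([394, 267, 1178]) cube([1448, 75, 81]);
translate([425, 342, 88]) cube([97, 23, 1331]);
translate([553, 342, 88]) cube([97, 23, 1331]);
translate([681, 342, 88]) cube([97, 23, 1331]);
translate([809, 342, 88]) cube([97, 23, 1331]);
translate([937, 342, 88]) cube([97, 23, 1331]);
translate([1065, 342, 88]) cube([97, 23, 1331]);
translate([1193, 342, 88]) cube([97, 23, 1331]);
translate([1321, 342, 88]) cube([97, 23, 1331]);
translate([1449, 342, 88]) cube([97, 23, 1331]);
translate([1577, 342, 88]) cube([97, 23, 1331]);
translate([1705, 342, 88]) cube([97, 23, 1331]);


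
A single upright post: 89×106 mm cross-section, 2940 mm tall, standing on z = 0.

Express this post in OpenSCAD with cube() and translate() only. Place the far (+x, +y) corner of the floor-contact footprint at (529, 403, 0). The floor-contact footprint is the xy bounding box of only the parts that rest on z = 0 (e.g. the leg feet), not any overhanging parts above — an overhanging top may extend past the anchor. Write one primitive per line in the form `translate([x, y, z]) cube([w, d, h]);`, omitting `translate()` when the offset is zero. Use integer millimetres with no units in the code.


translate([440, 297, 0]) cube([89, 106, 2940]);


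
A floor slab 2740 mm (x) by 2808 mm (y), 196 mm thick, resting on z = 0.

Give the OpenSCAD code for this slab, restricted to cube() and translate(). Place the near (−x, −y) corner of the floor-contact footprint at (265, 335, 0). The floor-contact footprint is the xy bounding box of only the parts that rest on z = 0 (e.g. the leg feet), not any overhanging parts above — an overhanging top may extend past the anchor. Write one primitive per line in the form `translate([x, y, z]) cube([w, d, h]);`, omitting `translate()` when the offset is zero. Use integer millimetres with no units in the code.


translate([265, 335, 0]) cube([2740, 2808, 196]);


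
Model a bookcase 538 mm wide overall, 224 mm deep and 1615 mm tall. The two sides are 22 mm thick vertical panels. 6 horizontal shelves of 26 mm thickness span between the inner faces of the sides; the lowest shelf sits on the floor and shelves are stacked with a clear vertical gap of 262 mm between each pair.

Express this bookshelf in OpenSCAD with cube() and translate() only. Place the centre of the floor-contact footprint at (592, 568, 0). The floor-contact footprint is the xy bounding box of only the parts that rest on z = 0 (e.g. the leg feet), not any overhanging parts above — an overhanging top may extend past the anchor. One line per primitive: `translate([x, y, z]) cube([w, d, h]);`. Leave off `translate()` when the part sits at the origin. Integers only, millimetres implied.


translate([323, 456, 0]) cube([22, 224, 1615]);
translate([839, 456, 0]) cube([22, 224, 1615]);
translate([345, 456, 0]) cube([494, 224, 26]);
translate([345, 456, 288]) cube([494, 224, 26]);
translate([345, 456, 576]) cube([494, 224, 26]);
translate([345, 456, 864]) cube([494, 224, 26]);
translate([345, 456, 1152]) cube([494, 224, 26]);
translate([345, 456, 1440]) cube([494, 224, 26]);
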